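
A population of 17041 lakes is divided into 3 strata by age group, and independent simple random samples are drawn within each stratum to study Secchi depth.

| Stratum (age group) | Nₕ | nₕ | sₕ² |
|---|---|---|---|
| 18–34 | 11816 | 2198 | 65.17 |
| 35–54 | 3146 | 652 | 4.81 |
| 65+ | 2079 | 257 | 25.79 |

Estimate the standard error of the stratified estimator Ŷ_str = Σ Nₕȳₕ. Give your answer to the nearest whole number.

1951

Var(Ŷ_str) = Σₕ Nₕ²(1 − fₕ)sₕ²/nₕ.
18–34: 11816²·(1 − 2198/11816)·65.17/2198 = 3.3695762 × 10^6.
35–54: 3146²·(1 − 652/3146)·4.81/652 = 57883.215.
65+: 2079²·(1 − 257/2079)·25.79/257 = 380120.32.
Sum = 3.8075797 × 10^6.
SE = √(3.8075797 × 10^6) = 1951.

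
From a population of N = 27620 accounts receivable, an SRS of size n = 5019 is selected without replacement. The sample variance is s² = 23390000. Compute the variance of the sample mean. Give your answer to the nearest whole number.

3813

Under SRS without replacement, Var(ȳ) = (1 − f)·s²/n with f = n/N = 5019/27620 = 0.18171615.
Var(ȳ) = (1 − 0.18171615)·23390000/5019 = 0.81828385·4660.2909 = 3813.4408.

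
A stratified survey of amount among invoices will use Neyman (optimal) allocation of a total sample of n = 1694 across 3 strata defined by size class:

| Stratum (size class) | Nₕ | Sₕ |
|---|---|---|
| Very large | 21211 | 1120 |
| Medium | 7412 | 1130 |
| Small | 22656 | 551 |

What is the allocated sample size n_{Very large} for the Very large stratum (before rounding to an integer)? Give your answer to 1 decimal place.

Neyman allocation: nₕ = n·NₕSₕ / Σⱼ NⱼSⱼ.
Σ NⱼSⱼ = 21211·1120 + 7412·1130 + 22656·551 = 4.4615336 × 10^7.
n_{Very large} = 1694·21211·1120 / (4.4615336 × 10^7) = 902.0.

902.0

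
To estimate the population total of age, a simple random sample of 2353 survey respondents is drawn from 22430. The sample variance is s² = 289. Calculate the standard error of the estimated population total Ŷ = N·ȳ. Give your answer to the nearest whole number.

Var(Ŷ) = N²·Var(ȳ) = N²·(1 − n/N)·s²/n.
f = 2353/22430 = 0.10490415; Var(ȳ) = 0.89509585·289/2353 = 0.1099374.
Var(Ŷ) = 22430² · 0.1099374 = 5.5310045 × 10^7.
SE(Ŷ) = √(5.5310045 × 10^7) = 7437.

7437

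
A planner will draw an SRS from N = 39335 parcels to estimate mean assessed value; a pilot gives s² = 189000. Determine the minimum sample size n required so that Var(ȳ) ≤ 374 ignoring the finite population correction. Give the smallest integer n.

Without fpc, n₀ = s²/D = 189000/374 = 505.3476.
Rounding up, n = 506.

506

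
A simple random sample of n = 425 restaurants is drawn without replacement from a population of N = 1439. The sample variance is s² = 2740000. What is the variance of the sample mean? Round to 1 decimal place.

Under SRS without replacement, Var(ȳ) = (1 − f)·s²/n with f = n/N = 425/1439 = 0.29534399.
Var(ȳ) = (1 − 0.29534399)·2740000/425 = 0.70465601·6447.0588 = 4542.9588.

4543.0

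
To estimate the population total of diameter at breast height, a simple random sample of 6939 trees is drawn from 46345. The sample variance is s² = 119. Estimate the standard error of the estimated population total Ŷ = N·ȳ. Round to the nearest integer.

5596

Var(Ŷ) = N²·Var(ȳ) = N²·(1 − n/N)·s²/n.
f = 6939/46345 = 0.14972489; Var(ȳ) = 0.85027511·119/6939 = 0.014581746.
Var(Ŷ) = 46345² · 0.014581746 = 3.1319535 × 10^7.
SE(Ŷ) = √(3.1319535 × 10^7) = 5596.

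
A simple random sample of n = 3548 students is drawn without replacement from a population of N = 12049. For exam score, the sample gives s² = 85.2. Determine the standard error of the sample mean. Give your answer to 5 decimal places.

Under SRS without replacement, Var(ȳ) = (1 − f)·s²/n with f = n/N = 3548/12049 = 0.29446427.
Var(ȳ) = (1 − 0.29446427)·85.2/3548 = 0.70553573·0.024013529 = 0.016942403.
SE(ȳ) = √(0.016942403) = 0.13016.

0.13016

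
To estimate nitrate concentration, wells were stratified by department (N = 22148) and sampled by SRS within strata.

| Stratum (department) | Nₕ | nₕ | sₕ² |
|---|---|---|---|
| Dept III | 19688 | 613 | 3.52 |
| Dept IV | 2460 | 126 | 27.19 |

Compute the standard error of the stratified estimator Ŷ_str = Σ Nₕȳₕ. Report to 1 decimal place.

1842.7

Var(Ŷ_str) = Σₕ Nₕ²(1 − fₕ)sₕ²/nₕ.
Dept III: 19688²·(1 − 613/19688)·3.52/613 = 2.1564944 × 10^6.
Dept IV: 2460²·(1 − 126/2460)·27.19/126 = 1.2390095 × 10^6.
Sum = 3.3955039 × 10^6.
SE = √(3.3955039 × 10^6) = 1842.7.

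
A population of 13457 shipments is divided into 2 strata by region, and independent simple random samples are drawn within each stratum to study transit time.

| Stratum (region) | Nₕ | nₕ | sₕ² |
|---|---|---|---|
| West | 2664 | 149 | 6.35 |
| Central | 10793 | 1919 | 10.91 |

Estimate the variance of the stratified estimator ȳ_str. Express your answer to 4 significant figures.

Var(ȳ_str) = Σₕ Wₕ²(1 − fₕ)sₕ²/nₕ with Wₕ = Nₕ/N, N = 13457.
West: Wₕ = 0.19796388; term = 0.19796388²·(1 − 0.05593093)·6.35/149 = 0.0015767512.
Central: Wₕ = 0.80203612; term = 0.80203612²·(1 − 0.17780043)·10.91/1919 = 0.0030068715.
Sum = 0.0045836227.

0.004584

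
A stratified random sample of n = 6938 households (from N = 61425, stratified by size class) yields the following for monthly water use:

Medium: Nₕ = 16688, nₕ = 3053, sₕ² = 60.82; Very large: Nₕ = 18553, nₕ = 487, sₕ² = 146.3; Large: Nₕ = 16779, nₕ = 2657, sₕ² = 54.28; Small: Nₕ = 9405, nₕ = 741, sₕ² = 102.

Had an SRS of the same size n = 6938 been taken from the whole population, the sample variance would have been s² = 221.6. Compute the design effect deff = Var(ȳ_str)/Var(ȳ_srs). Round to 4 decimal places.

1.1345

Var(ȳ_str) = Σ Wₕ²(1−fₕ)sₕ²/nₕ with Wₕ = Nₕ/61425:
  Medium: (16688/61425)²·(1−3053/16688)·60.82/3053 = 0.001201403
  Very large: (18553/61425)²·(1−487/18553)·146.3/487 = 0.026687088
  Large: (16779/61425)²·(1−2657/16779)·54.28/2657 = 0.001282981
  Small: (9405/61425)²·(1−741/9405)·102/741 = 0.0029728218
  → Var(ȳ_str) = 0.032144294.
Var(ȳ_srs) = (1 − 6938/61425)·221.6/6938 = 0.028332389.
deff = 0.032144294 / 0.028332389 = 1.1345.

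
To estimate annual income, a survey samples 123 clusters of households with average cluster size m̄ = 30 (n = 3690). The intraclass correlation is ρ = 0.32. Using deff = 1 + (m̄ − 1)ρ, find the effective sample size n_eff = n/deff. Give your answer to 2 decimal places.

358.95

deff = 1 + (30 − 1)·0.32 = 1 + 9.28 = 10.28.
n_eff = 3690 / 10.28 = 358.95.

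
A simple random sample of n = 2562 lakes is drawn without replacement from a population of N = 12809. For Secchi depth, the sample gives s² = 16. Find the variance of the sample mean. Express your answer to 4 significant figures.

0.004996

Under SRS without replacement, Var(ȳ) = (1 − f)·s²/n with f = n/N = 2562/12809 = 0.20001561.
Var(ȳ) = (1 − 0.20001561)·16/2562 = 0.79998439·0.006245121 = 0.0049959993.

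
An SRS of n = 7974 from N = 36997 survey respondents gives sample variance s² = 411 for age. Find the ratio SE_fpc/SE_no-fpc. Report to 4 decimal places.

0.8857

f = n/N = 7974/36997 = 0.21553099.
SE_no-fpc = √(s²/n) = 0.22702976; SE_fpc = √((1−f)s²/n) = 0.20108084.
Ratio = √(1−f) = 0.88570255.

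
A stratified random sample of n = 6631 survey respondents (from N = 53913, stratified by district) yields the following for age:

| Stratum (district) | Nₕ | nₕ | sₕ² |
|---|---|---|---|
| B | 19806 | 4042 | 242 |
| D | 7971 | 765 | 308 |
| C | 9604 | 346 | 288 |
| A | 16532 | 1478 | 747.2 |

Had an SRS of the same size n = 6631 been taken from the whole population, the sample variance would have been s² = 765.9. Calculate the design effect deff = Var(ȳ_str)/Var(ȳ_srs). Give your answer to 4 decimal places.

0.8207

Var(ȳ_str) = Σ Wₕ²(1−fₕ)sₕ²/nₕ with Wₕ = Nₕ/53913:
  B: (19806/53913)²·(1−4042/19806)·242/4042 = 0.006431248
  D: (7971/53913)²·(1−765/7971)·308/765 = 0.007956267
  C: (9604/53913)²·(1−346/9604)·288/346 = 0.025462364
  A: (16532/53913)²·(1−1478/16532)·747.2/1478 = 0.043286527
  → Var(ȳ_str) = 0.083136406.
Var(ȳ_srs) = (1 − 6631/53913)·765.9/6631 = 0.10129672.
deff = 0.083136406 / 0.10129672 = 0.8207.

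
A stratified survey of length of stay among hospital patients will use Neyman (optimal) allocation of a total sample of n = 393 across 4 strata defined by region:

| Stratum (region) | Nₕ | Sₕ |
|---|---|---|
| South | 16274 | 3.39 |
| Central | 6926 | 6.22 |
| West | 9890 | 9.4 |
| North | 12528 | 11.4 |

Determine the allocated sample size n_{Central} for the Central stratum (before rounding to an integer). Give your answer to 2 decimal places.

Neyman allocation: nₕ = n·NₕSₕ / Σⱼ NⱼSⱼ.
Σ NⱼSⱼ = 16274·3.39 + 6926·6.22 + 9890·9.4 + 12528·11.4 = 334033.78.
n_{Central} = 393·6926·6.22 / 334033.78 = 50.68.

50.68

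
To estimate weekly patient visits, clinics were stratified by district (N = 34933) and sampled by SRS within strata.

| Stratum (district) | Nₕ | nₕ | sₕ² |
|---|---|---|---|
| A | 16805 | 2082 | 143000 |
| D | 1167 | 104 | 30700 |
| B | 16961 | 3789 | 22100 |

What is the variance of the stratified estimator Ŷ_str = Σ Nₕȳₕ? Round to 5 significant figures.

1.8663 × 10^10

Var(Ŷ_str) = Σₕ Nₕ²(1 − fₕ)sₕ²/nₕ.
A: 16805²·(1 − 2082/16805)·143000/2082 = 1.6993786 × 10^10.
D: 1167²·(1 − 104/1167)·30700/104 = 3.6619226 × 10^8.
B: 16961²·(1 − 3789/16961)·22100/3789 = 1.3030793 × 10^9.
Sum = 1.8663058 × 10^10.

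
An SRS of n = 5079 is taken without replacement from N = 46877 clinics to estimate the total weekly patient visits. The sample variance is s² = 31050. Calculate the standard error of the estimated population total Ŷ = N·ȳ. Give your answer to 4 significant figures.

109400

Var(Ŷ) = N²·Var(ȳ) = N²·(1 − n/N)·s²/n.
f = 5079/46877 = 0.10834738; Var(ȳ) = 0.89165262·31050/5079 = 5.4510364.
Var(Ŷ) = 46877² · 5.4510364 = 1.1978397 × 10^10.
SE(Ŷ) = √(1.1978397 × 10^10) = 109400.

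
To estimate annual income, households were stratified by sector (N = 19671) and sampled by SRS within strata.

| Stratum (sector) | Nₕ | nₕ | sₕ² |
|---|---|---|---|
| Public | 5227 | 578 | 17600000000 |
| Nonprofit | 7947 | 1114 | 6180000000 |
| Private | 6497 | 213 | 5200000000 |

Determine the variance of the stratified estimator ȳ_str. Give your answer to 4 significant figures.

Var(ȳ_str) = Σₕ Wₕ²(1 − fₕ)sₕ²/nₕ with Wₕ = Nₕ/N, N = 19671.
Public: Wₕ = 0.26572111; term = 0.26572111²·(1 − 0.11057968)·17600000000/578 = 1.912247 × 10^6.
Nonprofit: Wₕ = 0.40399573; term = 0.40399573²·(1 − 0.14017868)·6180000000/1114 = 778511.52.
Private: Wₕ = 0.33028316; term = 0.33028316²·(1 − 0.03278436)·5200000000/213 = 2.5758461 × 10^6.
Sum = 5.2666046 × 10^6.

5.267 × 10^6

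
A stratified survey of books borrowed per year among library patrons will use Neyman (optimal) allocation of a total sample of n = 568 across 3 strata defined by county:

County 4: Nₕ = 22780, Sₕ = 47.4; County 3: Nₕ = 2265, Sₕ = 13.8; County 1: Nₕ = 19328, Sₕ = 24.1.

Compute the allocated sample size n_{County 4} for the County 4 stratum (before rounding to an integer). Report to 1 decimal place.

Neyman allocation: nₕ = n·NₕSₕ / Σⱼ NⱼSⱼ.
Σ NⱼSⱼ = 22780·47.4 + 2265·13.8 + 19328·24.1 = 1.5768338 × 10^6.
n_{County 4} = 568·22780·47.4 / (1.5768338 × 10^6) = 389.0.

389.0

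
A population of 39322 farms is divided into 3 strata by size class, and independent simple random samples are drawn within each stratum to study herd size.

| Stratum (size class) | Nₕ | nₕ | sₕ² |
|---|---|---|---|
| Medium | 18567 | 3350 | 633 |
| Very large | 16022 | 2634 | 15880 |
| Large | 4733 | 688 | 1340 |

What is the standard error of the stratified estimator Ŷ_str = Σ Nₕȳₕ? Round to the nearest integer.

Var(Ŷ_str) = Σₕ Nₕ²(1 − fₕ)sₕ²/nₕ.
Medium: 18567²·(1 − 3350/18567)·633/3350 = 5.3386283 × 10^7.
Very large: 16022²·(1 − 2634/16022)·15880/2634 = 1.2932044 × 10^9.
Large: 4733²·(1 − 688/4733)·1340/688 = 3.7288198 × 10^7.
Sum = 1.3838789 × 10^9.
SE = √(1.3838789 × 10^9) = 37201.

37201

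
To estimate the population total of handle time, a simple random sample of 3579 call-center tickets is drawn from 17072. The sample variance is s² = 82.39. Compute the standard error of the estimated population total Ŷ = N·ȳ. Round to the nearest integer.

2303

Var(Ŷ) = N²·Var(ȳ) = N²·(1 − n/N)·s²/n.
f = 3579/17072 = 0.20964152; Var(ȳ) = 0.79035848·82.39/3579 = 0.018194366.
Var(Ŷ) = 17072² · 0.018194366 = 5.3028059 × 10^6.
SE(Ŷ) = √(5.3028059 × 10^6) = 2303.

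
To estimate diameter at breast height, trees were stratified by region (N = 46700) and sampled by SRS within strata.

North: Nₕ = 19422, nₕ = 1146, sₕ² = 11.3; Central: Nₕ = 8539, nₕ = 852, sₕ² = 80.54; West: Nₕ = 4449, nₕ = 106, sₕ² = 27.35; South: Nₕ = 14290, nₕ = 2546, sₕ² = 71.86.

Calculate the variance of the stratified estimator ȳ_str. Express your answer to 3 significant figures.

0.00891

Var(ȳ_str) = Σₕ Wₕ²(1 − fₕ)sₕ²/nₕ with Wₕ = Nₕ/N, N = 46700.
North: Wₕ = 0.41588865; term = 0.41588865²·(1 − 0.05900525)·11.3/1146 = 0.0016048527.
Central: Wₕ = 0.18284797; term = 0.18284797²·(1 − 0.09977749)·80.54/852 = 0.0028451303.
West: Wₕ = 0.09526767; term = 0.09526767²·(1 − 0.02382558)·27.35/106 = 0.0022859669.
South: Wₕ = 0.30599572; term = 0.30599572²·(1 − 0.17816655)·71.86/2546 = 0.0021719175.
Sum = 0.0089078674.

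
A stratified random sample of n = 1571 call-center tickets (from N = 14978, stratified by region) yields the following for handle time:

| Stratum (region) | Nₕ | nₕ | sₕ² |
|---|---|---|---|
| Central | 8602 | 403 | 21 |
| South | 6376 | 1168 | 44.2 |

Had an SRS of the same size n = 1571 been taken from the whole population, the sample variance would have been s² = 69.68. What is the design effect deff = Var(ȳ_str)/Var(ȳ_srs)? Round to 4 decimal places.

Var(ȳ_str) = Σ Wₕ²(1−fₕ)sₕ²/nₕ with Wₕ = Nₕ/14978:
  Central: (8602/14978)²·(1−403/8602)·21/403 = 0.016382
  South: (6376/14978)²·(1−1168/6376)·44.2/1168 = 0.0056013287
  → Var(ȳ_str) = 0.021983329.
Var(ȳ_srs) = (1 − 1571/14978)·69.68/1571 = 0.039701758.
deff = 0.021983329 / 0.039701758 = 0.5537.

0.5537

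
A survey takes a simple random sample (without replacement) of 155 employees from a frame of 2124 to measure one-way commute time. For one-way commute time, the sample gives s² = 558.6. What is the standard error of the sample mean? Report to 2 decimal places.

1.83

Under SRS without replacement, Var(ȳ) = (1 − f)·s²/n with f = n/N = 155/2124 = 0.07297552.
Var(ȳ) = (1 − 0.07297552)·558.6/155 = 0.92702448·3.603871 = 3.3408766.
SE(ȳ) = √(3.3408766) = 1.83.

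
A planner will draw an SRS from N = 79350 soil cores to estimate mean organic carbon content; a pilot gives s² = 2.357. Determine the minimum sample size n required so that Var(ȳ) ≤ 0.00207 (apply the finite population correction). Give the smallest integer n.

Without fpc, n₀ = s²/D = 2.357/0.00207 = 1138.6473.
With fpc, (1 − n/N)·s²/n ≤ D requires n ≥ n₀/(1 + n₀/N) = 1138.6473/(1 + 1138.6473/79350) = 1122.5392.
Rounding up, n = 1123.

1123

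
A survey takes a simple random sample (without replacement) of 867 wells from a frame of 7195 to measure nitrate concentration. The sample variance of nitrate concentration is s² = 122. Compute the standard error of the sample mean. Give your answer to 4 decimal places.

0.3518

Under SRS without replacement, Var(ȳ) = (1 − f)·s²/n with f = n/N = 867/7195 = 0.12050035.
Var(ȳ) = (1 − 0.12050035)·122/867 = 0.87949965·0.14071511 = 0.12375889.
SE(ȳ) = √(0.12375889) = 0.3518.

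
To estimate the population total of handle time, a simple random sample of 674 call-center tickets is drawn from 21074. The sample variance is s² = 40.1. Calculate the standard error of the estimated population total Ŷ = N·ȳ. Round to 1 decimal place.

Var(Ŷ) = N²·Var(ȳ) = N²·(1 − n/N)·s²/n.
f = 674/21074 = 0.03198254; Var(ȳ) = 0.96801746·40.1/674 = 0.05759273.
Var(Ŷ) = 21074² · 0.05759273 = 2.5577708 × 10^7.
SE(Ŷ) = √(2.5577708 × 10^7) = 5057.4.

5057.4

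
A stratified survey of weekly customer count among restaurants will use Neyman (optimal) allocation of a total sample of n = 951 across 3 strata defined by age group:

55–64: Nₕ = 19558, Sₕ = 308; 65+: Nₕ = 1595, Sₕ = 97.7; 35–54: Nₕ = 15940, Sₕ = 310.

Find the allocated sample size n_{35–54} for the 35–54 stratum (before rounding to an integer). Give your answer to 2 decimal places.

Neyman allocation: nₕ = n·NₕSₕ / Σⱼ NⱼSⱼ.
Σ NⱼSⱼ = 19558·308 + 1595·97.7 + 15940·310 = 1.1121096 × 10^7.
n_{35–54} = 951·15940·310 / (1.1121096 × 10^7) = 422.55.

422.55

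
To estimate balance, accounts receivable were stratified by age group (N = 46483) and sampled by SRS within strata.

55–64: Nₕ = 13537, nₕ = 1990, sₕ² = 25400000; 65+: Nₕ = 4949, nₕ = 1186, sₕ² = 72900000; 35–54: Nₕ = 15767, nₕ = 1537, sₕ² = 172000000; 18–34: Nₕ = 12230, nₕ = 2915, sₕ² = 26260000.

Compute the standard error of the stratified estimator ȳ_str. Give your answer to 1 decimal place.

Var(ȳ_str) = Σₕ Wₕ²(1 − fₕ)sₕ²/nₕ with Wₕ = Nₕ/N, N = 46483.
55–64: Wₕ = 0.29122475; term = 0.29122475²·(1 − 0.14700451)·25400000/1990 = 923.38738.
65+: Wₕ = 0.10646903; term = 0.10646903²·(1 − 0.23964437)·72900000/1186 = 529.793.
35–54: Wₕ = 0.33919928; term = 0.33919928²·(1 − 0.09748208)·172000000/1537 = 11620.378.
18–34: Wₕ = 0.26310694; term = 0.26310694²·(1 − 0.23834832)·26260000/2915 = 474.98203.
Sum = 13548.54.
SE = √(13548.54) = 116.4.

116.4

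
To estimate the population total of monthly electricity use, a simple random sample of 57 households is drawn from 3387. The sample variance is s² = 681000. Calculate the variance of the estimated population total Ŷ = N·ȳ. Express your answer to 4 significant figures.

Var(Ŷ) = N²·Var(ȳ) = N²·(1 − n/N)·s²/n.
f = 57/3387 = 0.01682905; Var(ȳ) = 0.98317095·681000/57 = 11746.306.
Var(Ŷ) = 3387² · 11746.306 = 1.3475091 × 10^11.

1.348 × 10^11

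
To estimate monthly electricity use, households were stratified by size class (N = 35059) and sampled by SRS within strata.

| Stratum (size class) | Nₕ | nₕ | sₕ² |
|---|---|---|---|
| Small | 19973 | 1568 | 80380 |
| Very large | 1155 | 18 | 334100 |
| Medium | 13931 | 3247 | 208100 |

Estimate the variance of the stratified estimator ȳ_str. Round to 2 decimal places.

Var(ȳ_str) = Σₕ Wₕ²(1 − fₕ)sₕ²/nₕ with Wₕ = Nₕ/N, N = 35059.
Small: Wₕ = 0.56969680; term = 0.56969680²·(1 − 0.07850598)·80380/1568 = 15.331407.
Very large: Wₕ = 0.03294447; term = 0.03294447²·(1 − 0.01558442)·334100/18 = 19.831126.
Medium: Wₕ = 0.39735874; term = 0.39735874²·(1 − 0.23307731)·208100/3247 = 7.7608076.
Sum = 42.923341.

42.92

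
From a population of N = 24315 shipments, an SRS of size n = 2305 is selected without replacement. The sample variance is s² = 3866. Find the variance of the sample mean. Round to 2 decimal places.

Under SRS without replacement, Var(ȳ) = (1 − f)·s²/n with f = n/N = 2305/24315 = 0.09479745.
Var(ȳ) = (1 − 0.09479745)·3866/2305 = 0.90520255·1.6772234 = 1.5182269.

1.52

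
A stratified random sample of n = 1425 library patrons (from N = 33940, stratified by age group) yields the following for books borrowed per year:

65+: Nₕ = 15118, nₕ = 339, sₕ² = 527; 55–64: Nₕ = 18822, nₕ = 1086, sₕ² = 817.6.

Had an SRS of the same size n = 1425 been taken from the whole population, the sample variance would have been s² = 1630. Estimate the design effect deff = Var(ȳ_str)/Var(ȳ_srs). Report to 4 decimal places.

0.4743

Var(ȳ_str) = Σ Wₕ²(1−fₕ)sₕ²/nₕ with Wₕ = Nₕ/33940:
  65+: (15118/33940)²·(1−339/15118)·527/339 = 0.30152729
  55–64: (18822/33940)²·(1−1086/18822)·817.6/1086 = 0.21817693
  → Var(ȳ_str) = 0.51970422.
Var(ȳ_srs) = (1 − 1425/33940)·1630/1425 = 1.0958337.
deff = 0.51970422 / 1.0958337 = 0.4743.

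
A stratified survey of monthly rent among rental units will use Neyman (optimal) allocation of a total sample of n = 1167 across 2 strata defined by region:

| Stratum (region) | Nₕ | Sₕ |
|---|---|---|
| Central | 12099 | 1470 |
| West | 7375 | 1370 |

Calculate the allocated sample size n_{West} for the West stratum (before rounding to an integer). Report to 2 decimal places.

422.78

Neyman allocation: nₕ = n·NₕSₕ / Σⱼ NⱼSⱼ.
Σ NⱼSⱼ = 12099·1470 + 7375·1370 = 2.788928 × 10^7.
n_{West} = 1167·7375·1370 / (2.788928 × 10^7) = 422.78.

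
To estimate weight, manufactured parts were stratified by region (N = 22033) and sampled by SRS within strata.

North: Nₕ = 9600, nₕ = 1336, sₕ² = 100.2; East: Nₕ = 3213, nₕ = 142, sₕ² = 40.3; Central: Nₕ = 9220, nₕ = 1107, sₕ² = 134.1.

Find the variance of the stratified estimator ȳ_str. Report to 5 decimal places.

Var(ȳ_str) = Σₕ Wₕ²(1 − fₕ)sₕ²/nₕ with Wₕ = Nₕ/N, N = 22033.
North: Wₕ = 0.43571007; term = 0.43571007²·(1 − 0.13916667)·100.2/1336 = 0.012256756.
East: Wₕ = 0.14582671; term = 0.14582671²·(1 − 0.04419546)·40.3/142 = 0.0057684612.
Central: Wₕ = 0.41846321; term = 0.41846321²·(1 − 0.12006508)·134.1/1107 = 0.018665786.
Sum = 0.036691003.

0.03669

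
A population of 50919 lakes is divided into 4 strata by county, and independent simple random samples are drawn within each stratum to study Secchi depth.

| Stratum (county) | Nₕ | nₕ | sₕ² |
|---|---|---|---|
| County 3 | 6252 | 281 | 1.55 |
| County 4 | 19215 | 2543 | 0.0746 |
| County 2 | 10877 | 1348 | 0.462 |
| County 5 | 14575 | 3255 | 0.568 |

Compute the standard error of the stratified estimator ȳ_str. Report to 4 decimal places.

0.0104

Var(ȳ_str) = Σₕ Wₕ²(1 − fₕ)sₕ²/nₕ with Wₕ = Nₕ/N, N = 50919.
County 3: Wₕ = 0.12278324; term = 0.12278324²·(1 − 0.04494562)·1.55/281 = 7.942033 × 10^-5.
County 4: Wₕ = 0.37736405; term = 0.37736405²·(1 − 0.13234452)·0.0746/2543 = 3.6246062 × 10^-6.
County 2: Wₕ = 0.21361378; term = 0.21361378²·(1 − 0.12393123)·0.462/1348 = 1.3700891 × 10^-5.
County 5: Wₕ = 0.28623893; term = 0.28623893²·(1 − 0.22332762)·0.568/3255 = 1.1104336 × 10^-5.
Sum = 1.0785016 × 10^-4.
SE = √(1.0785016 × 10^-4) = 0.0104.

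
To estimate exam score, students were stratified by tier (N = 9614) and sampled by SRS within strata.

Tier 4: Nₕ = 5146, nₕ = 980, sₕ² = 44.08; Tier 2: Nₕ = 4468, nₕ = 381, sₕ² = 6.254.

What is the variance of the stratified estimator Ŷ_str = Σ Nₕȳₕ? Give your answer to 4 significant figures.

1.264 × 10^6

Var(Ŷ_str) = Σₕ Nₕ²(1 − fₕ)sₕ²/nₕ.
Tier 4: 5146²·(1 − 980/5146)·44.08/980 = 964283.1.
Tier 2: 4468²·(1 − 381/4468)·6.254/381 = 299744.14.
Sum = 1.2640272 × 10^6.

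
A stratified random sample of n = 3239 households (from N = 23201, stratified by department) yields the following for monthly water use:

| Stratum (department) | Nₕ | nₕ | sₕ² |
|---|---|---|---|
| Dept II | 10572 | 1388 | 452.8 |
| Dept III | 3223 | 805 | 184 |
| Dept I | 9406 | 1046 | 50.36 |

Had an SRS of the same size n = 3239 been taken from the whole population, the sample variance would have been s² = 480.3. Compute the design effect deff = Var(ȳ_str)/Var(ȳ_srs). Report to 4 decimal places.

0.5423

Var(ȳ_str) = Σ Wₕ²(1−fₕ)sₕ²/nₕ with Wₕ = Nₕ/23201:
  Dept II: (10572/23201)²·(1−1388/10572)·452.8/1388 = 0.058842697
  Dept III: (3223/23201)²·(1−805/3223)·184/805 = 0.0033092162
  Dept I: (9406/23201)²·(1−1046/9406)·50.36/1046 = 0.0070331824
  → Var(ȳ_str) = 0.069185096.
Var(ȳ_srs) = (1 − 3239/23201)·480.3/3239 = 0.12758481.
deff = 0.069185096 / 0.12758481 = 0.5423.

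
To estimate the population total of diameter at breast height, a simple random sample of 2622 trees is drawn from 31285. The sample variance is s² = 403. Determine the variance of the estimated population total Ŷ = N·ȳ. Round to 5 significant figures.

Var(Ŷ) = N²·Var(ȳ) = N²·(1 − n/N)·s²/n.
f = 2622/31285 = 0.08381013; Var(ȳ) = 0.91618987·403/2622 = 0.14081789.
Var(Ŷ) = 31285² · 0.14081789 = 1.3782568 × 10^8.

1.3783 × 10^8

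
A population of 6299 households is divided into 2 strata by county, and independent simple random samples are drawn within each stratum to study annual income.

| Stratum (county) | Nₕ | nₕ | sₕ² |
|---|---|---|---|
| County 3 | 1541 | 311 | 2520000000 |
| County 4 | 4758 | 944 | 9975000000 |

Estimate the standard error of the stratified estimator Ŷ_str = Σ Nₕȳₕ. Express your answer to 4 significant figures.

1.439 × 10^7

Var(Ŷ_str) = Σₕ Nₕ²(1 − fₕ)sₕ²/nₕ.
County 3: 1541²·(1 − 311/1541)·2520000000/311 = 1.5358468 × 10^13.
County 4: 4758²·(1 − 944/4758)·9975000000/944 = 1.9175471 × 10^14.
Sum = 2.0711318 × 10^14.
SE = √(2.0711318 × 10^14) = 1.439 × 10^7.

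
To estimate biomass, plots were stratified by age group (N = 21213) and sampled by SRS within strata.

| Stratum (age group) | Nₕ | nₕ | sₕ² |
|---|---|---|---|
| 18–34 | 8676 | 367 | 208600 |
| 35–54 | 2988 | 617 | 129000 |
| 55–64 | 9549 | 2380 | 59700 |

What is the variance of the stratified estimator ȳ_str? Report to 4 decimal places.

Var(ȳ_str) = Σₕ Wₕ²(1 − fₕ)sₕ²/nₕ with Wₕ = Nₕ/N, N = 21213.
18–34: Wₕ = 0.40899448; term = 0.40899448²·(1 − 0.04230060)·208600/367 = 91.056795.
35–54: Wₕ = 0.14085702; term = 0.14085702²·(1 − 0.20649264)·129000/617 = 3.2916414.
55–64: Wₕ = 0.45014849; term = 0.45014849²·(1 − 0.24924076)·59700/2380 = 3.8160114.
Sum = 98.164448.

98.1644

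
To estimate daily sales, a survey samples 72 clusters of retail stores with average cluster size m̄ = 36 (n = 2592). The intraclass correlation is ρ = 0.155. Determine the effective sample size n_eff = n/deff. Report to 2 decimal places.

403.42

deff = 1 + (36 − 1)·0.155 = 1 + 5.425 = 6.425.
n_eff = 2592 / 6.425 = 403.42.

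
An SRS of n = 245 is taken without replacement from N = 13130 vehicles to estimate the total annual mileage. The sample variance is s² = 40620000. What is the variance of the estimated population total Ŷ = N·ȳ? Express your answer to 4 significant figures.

Var(Ŷ) = N²·Var(ȳ) = N²·(1 − n/N)·s²/n.
f = 245/13130 = 0.01865956; Var(ȳ) = 0.98134044·40620000/245 = 162702.24.
Var(Ŷ) = 13130² · 162702.24 = 2.8049362 × 10^13.

2.805 × 10^13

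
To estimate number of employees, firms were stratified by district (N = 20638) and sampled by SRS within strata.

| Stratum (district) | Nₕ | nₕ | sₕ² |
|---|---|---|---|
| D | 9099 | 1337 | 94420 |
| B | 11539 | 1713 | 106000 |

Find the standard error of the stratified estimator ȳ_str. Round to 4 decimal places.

Var(ȳ_str) = Σₕ Wₕ²(1 − fₕ)sₕ²/nₕ with Wₕ = Nₕ/N, N = 20638.
D: Wₕ = 0.44088574; term = 0.44088574²·(1 − 0.14693922)·94420/1337 = 11.71021.
B: Wₕ = 0.55911426; term = 0.55911426²·(1 − 0.14845307)·106000/1713 = 16.472451.
Sum = 28.182661.
SE = √(28.182661) = 5.3087.

5.3087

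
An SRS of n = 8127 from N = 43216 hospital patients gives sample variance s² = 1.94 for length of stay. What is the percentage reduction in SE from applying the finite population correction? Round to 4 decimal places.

9.8920

f = n/N = 8127/43216 = 0.18805535.
SE_no-fpc = √(s²/n) = 0.015450258; SE_fpc = √((1−f)s²/n) = 0.013921914.
Ratio = √(1−f) = 0.90107971. Reduction = 100·(1 − 0.90107971) = 9.8920%.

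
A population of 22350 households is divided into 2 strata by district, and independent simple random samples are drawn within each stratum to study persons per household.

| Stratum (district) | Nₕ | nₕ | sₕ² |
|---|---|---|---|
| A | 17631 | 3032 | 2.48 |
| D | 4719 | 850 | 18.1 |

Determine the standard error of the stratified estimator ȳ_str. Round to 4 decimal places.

0.0346

Var(ȳ_str) = Σₕ Wₕ²(1 − fₕ)sₕ²/nₕ with Wₕ = Nₕ/N, N = 22350.
A: Wₕ = 0.78885906; term = 0.78885906²·(1 − 0.17196983)·2.48/3032 = 4.2147079 × 10^-4.
D: Wₕ = 0.21114094; term = 0.21114094²·(1 − 0.18012291)·18.1/850 = 7.7831124 × 10^-4.
Sum = 0.001199782.
SE = √(0.001199782) = 0.0346.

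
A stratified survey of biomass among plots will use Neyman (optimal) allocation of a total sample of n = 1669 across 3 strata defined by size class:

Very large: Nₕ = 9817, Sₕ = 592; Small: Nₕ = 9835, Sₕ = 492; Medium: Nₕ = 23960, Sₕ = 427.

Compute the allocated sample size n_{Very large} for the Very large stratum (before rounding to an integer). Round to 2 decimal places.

464.51

Neyman allocation: nₕ = n·NₕSₕ / Σⱼ NⱼSⱼ.
Σ NⱼSⱼ = 9817·592 + 9835·492 + 23960·427 = 2.0881404 × 10^7.
n_{Very large} = 1669·9817·592 / (2.0881404 × 10^7) = 464.51.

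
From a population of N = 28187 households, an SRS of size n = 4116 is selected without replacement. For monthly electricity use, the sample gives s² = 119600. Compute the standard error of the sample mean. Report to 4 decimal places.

Under SRS without replacement, Var(ȳ) = (1 − f)·s²/n with f = n/N = 4116/28187 = 0.14602476.
Var(ȳ) = (1 − 0.14602476)·119600/4116 = 0.85397524·29.057337 = 24.814246.
SE(ȳ) = √(24.814246) = 4.9814.

4.9814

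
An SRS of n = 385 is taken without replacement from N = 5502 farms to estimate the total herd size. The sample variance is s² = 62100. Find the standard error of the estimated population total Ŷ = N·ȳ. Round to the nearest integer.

Var(Ŷ) = N²·Var(ȳ) = N²·(1 − n/N)·s²/n.
f = 385/5502 = 0.06997455; Var(ȳ) = 0.93002545·62100/385 = 150.0119.
Var(Ŷ) = 5502² · 150.0119 = 4.5411608 × 10^9.
SE(Ŷ) = √(4.5411608 × 10^9) = 67388.

67388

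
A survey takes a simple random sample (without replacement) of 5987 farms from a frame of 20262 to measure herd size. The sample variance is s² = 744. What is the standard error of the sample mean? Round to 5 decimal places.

0.29589

Under SRS without replacement, Var(ȳ) = (1 − f)·s²/n with f = n/N = 5987/20262 = 0.29547922.
Var(ȳ) = (1 − 0.29547922)·744/5987 = 0.70452078·0.12426925 = 0.087550269.
SE(ȳ) = √(0.087550269) = 0.29589.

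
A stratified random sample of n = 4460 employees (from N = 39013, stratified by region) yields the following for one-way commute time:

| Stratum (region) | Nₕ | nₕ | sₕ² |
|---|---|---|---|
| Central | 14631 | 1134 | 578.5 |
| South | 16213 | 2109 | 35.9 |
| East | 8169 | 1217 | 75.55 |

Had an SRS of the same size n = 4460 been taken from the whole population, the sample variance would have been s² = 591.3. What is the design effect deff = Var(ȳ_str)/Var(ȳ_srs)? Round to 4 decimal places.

Var(ȳ_str) = Σ Wₕ²(1−fₕ)sₕ²/nₕ with Wₕ = Nₕ/39013:
  Central: (14631/39013)²·(1−1134/14631)·578.5/1134 = 0.066188551
  South: (16213/39013)²·(1−2109/16213)·35.9/2109 = 0.0025574365
  East: (8169/39013)²·(1−1217/8169)·75.55/1217 = 0.0023163483
  → Var(ȳ_str) = 0.071062336.
Var(ȳ_srs) = (1 − 4460/39013)·591.3/4460 = 0.11742199.
deff = 0.071062336 / 0.11742199 = 0.6052.

0.6052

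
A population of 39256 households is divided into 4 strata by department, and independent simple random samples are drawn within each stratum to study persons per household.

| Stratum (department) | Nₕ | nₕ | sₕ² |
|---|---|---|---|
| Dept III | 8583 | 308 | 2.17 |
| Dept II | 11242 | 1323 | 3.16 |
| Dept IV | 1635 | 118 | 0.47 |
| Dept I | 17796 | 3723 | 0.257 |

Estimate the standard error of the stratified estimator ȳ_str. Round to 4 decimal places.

0.0227

Var(ȳ_str) = Σₕ Wₕ²(1 − fₕ)sₕ²/nₕ with Wₕ = Nₕ/N, N = 39256.
Dept III: Wₕ = 0.21864174; term = 0.21864174²·(1 − 0.03588489)·2.17/308 = 3.2471626 × 10^-4.
Dept II: Wₕ = 0.28637660; term = 0.28637660²·(1 − 0.11768369)·3.16/1323 = 1.7283298 × 10^-4.
Dept IV: Wₕ = 0.04164968; term = 0.04164968²·(1 − 0.07217125)·0.47/118 = 6.4107243 × 10^-6.
Dept I: Wₕ = 0.45333197; term = 0.45333197²·(1 − 0.20920432)·0.257/3723 = 1.1218559 × 10^-5.
Sum = 5.1517852 × 10^-4.
SE = √(5.1517852 × 10^-4) = 0.0227.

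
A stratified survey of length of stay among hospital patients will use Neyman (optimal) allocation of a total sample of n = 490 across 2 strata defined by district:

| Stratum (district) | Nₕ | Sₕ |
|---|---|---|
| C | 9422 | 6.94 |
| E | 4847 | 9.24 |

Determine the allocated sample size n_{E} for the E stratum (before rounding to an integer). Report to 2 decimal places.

199.19

Neyman allocation: nₕ = n·NₕSₕ / Σⱼ NⱼSⱼ.
Σ NⱼSⱼ = 9422·6.94 + 4847·9.24 = 110174.96.
n_{E} = 490·4847·9.24 / 110174.96 = 199.19.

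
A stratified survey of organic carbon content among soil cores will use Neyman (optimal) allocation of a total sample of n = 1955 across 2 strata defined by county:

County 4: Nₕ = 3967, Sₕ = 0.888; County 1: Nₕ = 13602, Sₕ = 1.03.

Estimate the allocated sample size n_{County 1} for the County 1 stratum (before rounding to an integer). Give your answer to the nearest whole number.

Neyman allocation: nₕ = n·NₕSₕ / Σⱼ NⱼSⱼ.
Σ NⱼSⱼ = 3967·0.888 + 13602·1.03 = 17532.756.
n_{County 1} = 1955·13602·1.03 / 17532.756 = 1562.

1562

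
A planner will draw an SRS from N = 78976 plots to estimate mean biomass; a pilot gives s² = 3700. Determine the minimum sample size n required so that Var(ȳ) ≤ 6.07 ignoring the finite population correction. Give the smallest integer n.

610

Without fpc, n₀ = s²/D = 3700/6.07 = 609.5552.
Rounding up, n = 610.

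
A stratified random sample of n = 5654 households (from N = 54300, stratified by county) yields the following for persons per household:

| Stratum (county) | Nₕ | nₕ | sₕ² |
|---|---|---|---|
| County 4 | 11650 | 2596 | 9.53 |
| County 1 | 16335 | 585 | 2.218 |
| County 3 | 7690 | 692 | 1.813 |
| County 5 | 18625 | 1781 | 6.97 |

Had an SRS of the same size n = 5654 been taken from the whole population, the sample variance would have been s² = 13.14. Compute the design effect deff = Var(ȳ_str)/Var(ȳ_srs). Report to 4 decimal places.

Var(ȳ_str) = Σ Wₕ²(1−fₕ)sₕ²/nₕ with Wₕ = Nₕ/54300:
  County 4: (11650/54300)²·(1−2596/11650)·9.53/2596 = 1.3132729 × 10^-4
  County 1: (16335/54300)²·(1−585/16335)·2.218/585 = 3.3083063 × 10^-4
  County 3: (7690/54300)²·(1−692/7690)·1.813/692 = 4.7818101 × 10^-5
  County 5: (18625/54300)²·(1−1781/18625)·6.97/1781 = 4.1639999 × 10^-4
  → Var(ȳ_str) = 9.2637601 × 10^-4.
Var(ȳ_srs) = (1 − 5654/54300)·13.14/5654 = 0.0020820294.
deff = (9.2637601 × 10^-4) / 0.0020820294 = 0.4449.

0.4449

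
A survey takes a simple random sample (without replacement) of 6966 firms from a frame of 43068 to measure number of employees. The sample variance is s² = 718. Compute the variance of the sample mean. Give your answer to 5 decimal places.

0.08640

Under SRS without replacement, Var(ȳ) = (1 − f)·s²/n with f = n/N = 6966/43068 = 0.16174422.
Var(ȳ) = (1 − 0.16174422)·718/6966 = 0.83825578·0.10307206 = 0.086400754.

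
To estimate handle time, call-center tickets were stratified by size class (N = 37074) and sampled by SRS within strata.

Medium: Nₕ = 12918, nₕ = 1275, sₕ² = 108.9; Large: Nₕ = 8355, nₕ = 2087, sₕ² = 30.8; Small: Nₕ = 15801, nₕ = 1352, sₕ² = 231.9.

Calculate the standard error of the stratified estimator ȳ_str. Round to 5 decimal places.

Var(ȳ_str) = Σₕ Wₕ²(1 − fₕ)sₕ²/nₕ with Wₕ = Nₕ/N, N = 37074.
Medium: Wₕ = 0.34843826; term = 0.34843826²·(1 − 0.09869949)·108.9/1275 = 0.0093462842.
Large: Wₕ = 0.22536009; term = 0.22536009²·(1 − 0.24979054)·30.8/2087 = 5.6229577 × 10^-4.
Small: Wₕ = 0.42620165; term = 0.42620165²·(1 − 0.08556420)·231.9/1352 = 0.028490989.
Sum = 0.038399569.
SE = √(0.038399569) = 0.19596.

0.19596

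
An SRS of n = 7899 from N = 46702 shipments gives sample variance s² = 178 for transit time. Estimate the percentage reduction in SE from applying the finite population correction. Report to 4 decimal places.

8.8483

f = n/N = 7899/46702 = 0.16913623.
SE_no-fpc = √(s²/n) = 0.15011495; SE_fpc = √((1−f)s²/n) = 0.13683237.
Ratio = √(1−f) = 0.91151729. Reduction = 100·(1 − 0.91151729) = 8.8483%.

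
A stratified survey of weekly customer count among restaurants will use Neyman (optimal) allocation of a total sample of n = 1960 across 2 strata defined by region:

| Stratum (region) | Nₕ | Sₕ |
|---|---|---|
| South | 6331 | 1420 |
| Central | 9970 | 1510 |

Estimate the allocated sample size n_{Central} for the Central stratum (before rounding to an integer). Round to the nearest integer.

1227

Neyman allocation: nₕ = n·NₕSₕ / Σⱼ NⱼSⱼ.
Σ NⱼSⱼ = 6331·1420 + 9970·1510 = 2.404472 × 10^7.
n_{Central} = 1960·9970·1510 / (2.404472 × 10^7) = 1227.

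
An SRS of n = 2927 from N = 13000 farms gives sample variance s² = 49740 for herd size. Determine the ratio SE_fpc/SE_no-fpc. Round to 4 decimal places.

0.8803

f = n/N = 2927/13000 = 0.22515385.
SE_no-fpc = √(s²/n) = 4.1223184; SE_fpc = √((1−f)s²/n) = 3.628685.
Ratio = √(1−f) = 0.88025346.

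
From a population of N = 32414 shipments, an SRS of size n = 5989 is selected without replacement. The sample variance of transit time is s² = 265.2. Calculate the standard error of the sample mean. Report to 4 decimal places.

0.1900

Under SRS without replacement, Var(ȳ) = (1 − f)·s²/n with f = n/N = 5989/32414 = 0.18476584.
Var(ȳ) = (1 − 0.18476584)·265.2/5989 = 0.81523416·0.044281182 = 0.036099532.
SE(ȳ) = √(0.036099532) = 0.1900.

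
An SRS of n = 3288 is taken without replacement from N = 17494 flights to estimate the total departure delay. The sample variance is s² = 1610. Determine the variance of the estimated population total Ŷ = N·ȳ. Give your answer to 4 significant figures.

1.217 × 10^8

Var(Ŷ) = N²·Var(ȳ) = N²·(1 − n/N)·s²/n.
f = 3288/17494 = 0.18795015; Var(ȳ) = 0.81204985·1610/3288 = 0.39762781.
Var(Ŷ) = 17494² · 0.39762781 = 1.2169003 × 10^8.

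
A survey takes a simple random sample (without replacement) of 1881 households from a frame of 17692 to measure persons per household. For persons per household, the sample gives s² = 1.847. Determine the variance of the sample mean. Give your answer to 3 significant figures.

Under SRS without replacement, Var(ȳ) = (1 − f)·s²/n with f = n/N = 1881/17692 = 0.10631924.
Var(ȳ) = (1 − 0.10631924)·1.847/1881 = 0.89368076·9.8192451 × 10^-4 = 8.7752704 × 10^-4.

8.78 × 10^-4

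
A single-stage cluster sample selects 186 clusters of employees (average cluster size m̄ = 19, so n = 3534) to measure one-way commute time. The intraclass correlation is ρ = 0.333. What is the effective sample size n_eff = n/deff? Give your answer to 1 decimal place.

deff = 1 + (19 − 1)·0.333 = 1 + 5.994 = 6.994.
n_eff = 3534 / 6.994 = 505.3.

505.3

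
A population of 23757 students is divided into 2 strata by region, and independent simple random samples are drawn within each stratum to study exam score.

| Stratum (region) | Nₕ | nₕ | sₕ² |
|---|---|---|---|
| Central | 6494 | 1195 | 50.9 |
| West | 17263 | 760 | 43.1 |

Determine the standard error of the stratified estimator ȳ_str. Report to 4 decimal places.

0.1767

Var(ȳ_str) = Σₕ Wₕ²(1 − fₕ)sₕ²/nₕ with Wₕ = Nₕ/N, N = 23757.
Central: Wₕ = 0.27335101; term = 0.27335101²·(1 − 0.18401601)·50.9/1195 = 0.0025970056.
West: Wₕ = 0.72664899; term = 0.72664899²·(1 − 0.04402479)·43.1/760 = 0.028625933.
Sum = 0.031222939.
SE = √(0.031222939) = 0.1767.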